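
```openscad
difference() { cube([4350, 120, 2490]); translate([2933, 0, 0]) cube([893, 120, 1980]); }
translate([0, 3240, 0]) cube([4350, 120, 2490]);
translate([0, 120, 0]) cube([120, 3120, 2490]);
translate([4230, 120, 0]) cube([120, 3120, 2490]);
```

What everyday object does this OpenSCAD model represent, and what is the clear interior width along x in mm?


A single room. The interior width is 4110 mm.

Four walls enclosing a rectangle with a door in the front wall — a room. Outside width 4350 minus two 120 mm walls gives 4110 mm.


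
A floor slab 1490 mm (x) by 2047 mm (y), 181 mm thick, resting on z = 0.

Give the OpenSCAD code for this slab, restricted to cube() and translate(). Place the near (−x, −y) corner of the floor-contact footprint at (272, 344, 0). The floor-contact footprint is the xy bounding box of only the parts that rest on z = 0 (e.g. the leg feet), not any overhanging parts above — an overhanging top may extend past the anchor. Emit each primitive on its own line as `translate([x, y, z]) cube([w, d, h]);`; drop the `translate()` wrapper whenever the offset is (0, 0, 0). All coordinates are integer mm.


translate([272, 344, 0]) cube([1490, 2047, 181]);


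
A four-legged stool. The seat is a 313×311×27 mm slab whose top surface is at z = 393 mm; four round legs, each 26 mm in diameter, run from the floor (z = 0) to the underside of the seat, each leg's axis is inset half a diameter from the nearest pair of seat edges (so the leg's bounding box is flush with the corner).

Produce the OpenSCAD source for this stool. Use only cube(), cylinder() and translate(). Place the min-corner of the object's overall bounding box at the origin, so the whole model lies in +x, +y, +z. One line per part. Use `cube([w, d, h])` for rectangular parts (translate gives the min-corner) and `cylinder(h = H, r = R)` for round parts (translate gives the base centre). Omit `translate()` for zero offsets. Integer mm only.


translate([0, 0, 366]) cube([313, 311, 27]);
translate([13, 13, 0]) cylinder(h = 366, r = 13);
translate([300, 13, 0]) cylinder(h = 366, r = 13);
translate([13, 298, 0]) cylinder(h = 366, r = 13);
translate([300, 298, 0]) cylinder(h = 366, r = 13);


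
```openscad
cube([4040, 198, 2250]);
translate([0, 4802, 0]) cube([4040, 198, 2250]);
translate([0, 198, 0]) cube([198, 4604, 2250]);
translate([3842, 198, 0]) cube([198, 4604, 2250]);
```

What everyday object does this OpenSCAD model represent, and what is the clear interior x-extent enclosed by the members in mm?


A house (or room) frame. The interior width is 3644 mm.

Four 2250 mm walls enclosing a rectangle with no floor or roof — a room or house frame. Outside width is 4040 mm and wall thickness is 198 mm, so the interior width is 4040 − 2 × 198 = 3644 mm.


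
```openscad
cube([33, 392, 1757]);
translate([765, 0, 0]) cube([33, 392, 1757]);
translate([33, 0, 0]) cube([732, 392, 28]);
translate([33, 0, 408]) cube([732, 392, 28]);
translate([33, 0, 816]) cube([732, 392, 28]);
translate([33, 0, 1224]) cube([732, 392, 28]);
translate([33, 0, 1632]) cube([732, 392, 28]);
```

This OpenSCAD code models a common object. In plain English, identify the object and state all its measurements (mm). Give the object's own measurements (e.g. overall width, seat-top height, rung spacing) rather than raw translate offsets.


An open bookshelf. Two side panels, each 33 mm thick, 392 mm deep and 1757 mm tall, stand 798 mm apart (outside-to-outside). Between them sit 5 shelves, each 28 mm thick and 392 mm deep, spanning the full gap between the sides. The bottom shelf rests on the floor (its underside at z = 0) and the clear gap between one shelf's top and the next shelf's underside is 380 mm.


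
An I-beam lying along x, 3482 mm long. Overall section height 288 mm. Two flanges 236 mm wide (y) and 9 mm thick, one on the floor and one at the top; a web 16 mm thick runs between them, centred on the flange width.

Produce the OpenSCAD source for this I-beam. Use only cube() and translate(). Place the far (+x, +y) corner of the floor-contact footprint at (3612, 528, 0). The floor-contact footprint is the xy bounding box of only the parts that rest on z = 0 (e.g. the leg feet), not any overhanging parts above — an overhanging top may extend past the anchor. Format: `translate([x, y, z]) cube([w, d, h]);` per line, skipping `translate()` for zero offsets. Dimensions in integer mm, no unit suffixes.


translate([130, 292, 0]) cube([3482, 236, 9]);
translate([130, 402, 9]) cube([3482, 16, 270]);
translate([130, 292, 279]) cube([3482, 236, 9]);


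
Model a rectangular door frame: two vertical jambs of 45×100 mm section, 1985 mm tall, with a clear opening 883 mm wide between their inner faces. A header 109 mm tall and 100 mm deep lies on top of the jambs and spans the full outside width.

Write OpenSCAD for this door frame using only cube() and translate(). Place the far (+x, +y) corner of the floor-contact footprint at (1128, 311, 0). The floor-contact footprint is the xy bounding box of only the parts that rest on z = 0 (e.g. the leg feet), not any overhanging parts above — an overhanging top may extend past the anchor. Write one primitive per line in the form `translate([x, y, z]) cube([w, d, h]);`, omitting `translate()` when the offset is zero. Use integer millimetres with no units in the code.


translate([155, 211, 0]) cube([45, 100, 1985]);
translate([1083, 211, 0]) cube([45, 100, 1985]);
translate([155, 211, 1985]) cube([973, 100, 109]);


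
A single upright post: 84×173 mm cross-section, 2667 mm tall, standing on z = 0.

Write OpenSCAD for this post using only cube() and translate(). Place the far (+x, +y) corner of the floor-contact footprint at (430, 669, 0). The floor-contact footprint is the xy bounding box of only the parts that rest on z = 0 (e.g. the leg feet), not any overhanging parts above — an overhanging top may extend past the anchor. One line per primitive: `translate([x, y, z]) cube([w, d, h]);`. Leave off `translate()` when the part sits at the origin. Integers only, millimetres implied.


translate([346, 496, 0]) cube([84, 173, 2667]);


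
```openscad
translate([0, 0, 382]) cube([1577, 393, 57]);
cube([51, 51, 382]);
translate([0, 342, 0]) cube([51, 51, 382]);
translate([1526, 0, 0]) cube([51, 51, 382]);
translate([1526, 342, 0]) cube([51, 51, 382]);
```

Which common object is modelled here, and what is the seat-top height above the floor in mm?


A bench. The seat-top height is 439 mm.

A long slab on four corner posts — a bench. The slab sits at z = 382 with thickness 57, so the top is 382 + 57 = 439 mm.


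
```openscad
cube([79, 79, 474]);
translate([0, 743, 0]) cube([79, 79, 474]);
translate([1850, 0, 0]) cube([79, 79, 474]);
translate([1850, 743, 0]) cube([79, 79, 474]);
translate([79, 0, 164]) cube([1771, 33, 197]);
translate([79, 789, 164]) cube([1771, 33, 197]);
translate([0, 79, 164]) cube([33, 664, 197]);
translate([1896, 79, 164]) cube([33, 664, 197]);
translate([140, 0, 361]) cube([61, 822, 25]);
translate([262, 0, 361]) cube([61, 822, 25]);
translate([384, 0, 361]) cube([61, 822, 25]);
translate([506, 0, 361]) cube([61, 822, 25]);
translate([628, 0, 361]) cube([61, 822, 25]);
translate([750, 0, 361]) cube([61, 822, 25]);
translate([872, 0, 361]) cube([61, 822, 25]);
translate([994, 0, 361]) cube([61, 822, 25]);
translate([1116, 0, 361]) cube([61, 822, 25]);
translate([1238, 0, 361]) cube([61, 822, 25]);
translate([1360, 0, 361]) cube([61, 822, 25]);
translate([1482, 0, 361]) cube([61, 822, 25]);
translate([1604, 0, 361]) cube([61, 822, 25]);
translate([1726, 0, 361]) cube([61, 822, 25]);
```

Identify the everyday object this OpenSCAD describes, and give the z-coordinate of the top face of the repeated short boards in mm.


A bed frame. The slat-top height is 386 mm.

Four posts, four rails, and a row of slats — a bed frame. Slats sit on the rails at z = 164 + 197 = 361; with slat thickness 25, the top is 386 mm.


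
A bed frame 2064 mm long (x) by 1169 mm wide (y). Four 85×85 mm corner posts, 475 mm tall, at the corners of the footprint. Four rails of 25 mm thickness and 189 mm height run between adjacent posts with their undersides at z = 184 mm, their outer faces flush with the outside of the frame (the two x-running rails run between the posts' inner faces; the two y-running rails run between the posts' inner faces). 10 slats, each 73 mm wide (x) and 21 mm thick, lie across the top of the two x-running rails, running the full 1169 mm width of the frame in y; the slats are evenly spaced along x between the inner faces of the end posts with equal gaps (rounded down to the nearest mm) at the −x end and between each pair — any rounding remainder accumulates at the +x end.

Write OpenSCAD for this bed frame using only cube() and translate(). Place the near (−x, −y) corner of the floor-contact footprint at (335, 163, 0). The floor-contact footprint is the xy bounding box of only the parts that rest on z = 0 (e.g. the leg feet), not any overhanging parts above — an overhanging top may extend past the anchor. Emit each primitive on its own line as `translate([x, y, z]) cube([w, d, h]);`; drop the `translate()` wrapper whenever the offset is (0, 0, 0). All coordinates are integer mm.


translate([335, 163, 0]) cube([85, 85, 475]);
translate([335, 1247, 0]) cube([85, 85, 475]);
translate([2314, 163, 0]) cube([85, 85, 475]);
translate([2314, 1247, 0]) cube([85, 85, 475]);
translate([420, 163, 184]) cube([1894, 25, 189]);
translate([420, 1307, 184]) cube([1894, 25, 189]);
translate([335, 248, 184]) cube([25, 999, 189]);
translate([2374, 248, 184]) cube([25, 999, 189]);
translate([525, 163, 373]) cube([73, 1169, 21]);
translate([703, 163, 373]) cube([73, 1169, 21]);
translate([881, 163, 373]) cube([73, 1169, 21]);
translate([1059, 163, 373]) cube([73, 1169, 21]);
translate([1237, 163, 373]) cube([73, 1169, 21]);
translate([1415, 163, 373]) cube([73, 1169, 21]);
translate([1593, 163, 373]) cube([73, 1169, 21]);
translate([1771, 163, 373]) cube([73, 1169, 21]);
translate([1949, 163, 373]) cube([73, 1169, 21]);
translate([2127, 163, 373]) cube([73, 1169, 21]);


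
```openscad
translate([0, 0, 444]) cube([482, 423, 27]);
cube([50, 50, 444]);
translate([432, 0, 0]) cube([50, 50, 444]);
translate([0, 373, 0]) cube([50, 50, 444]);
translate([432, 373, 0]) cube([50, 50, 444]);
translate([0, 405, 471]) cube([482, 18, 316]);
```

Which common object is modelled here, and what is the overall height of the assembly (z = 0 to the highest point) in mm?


A chair. The overall height is 787 mm.

A slab on four corner posts with a tall panel at the back — a chair. The seat slab sits at z = 444 with thickness 27, and the 316 mm backrest starts at the seat top, so the overall height is 444 + 27 + 316 = 787 mm.


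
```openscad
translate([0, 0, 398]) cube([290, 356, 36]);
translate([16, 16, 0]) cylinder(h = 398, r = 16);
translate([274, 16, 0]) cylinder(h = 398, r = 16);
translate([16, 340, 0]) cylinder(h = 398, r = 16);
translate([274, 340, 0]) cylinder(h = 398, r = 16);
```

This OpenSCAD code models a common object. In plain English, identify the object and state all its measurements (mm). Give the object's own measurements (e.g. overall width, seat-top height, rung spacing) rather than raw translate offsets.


A simple wooden stool: a rectangular seat 290 mm (x) by 356 mm (y), 36 mm thick, top face at z = 434 mm, on four round legs, each 32 mm in diameter. The legs rest on z = 0, each leg's axis is inset half a diameter from the nearest pair of seat edges (so the leg's bounding box is flush with the corner).


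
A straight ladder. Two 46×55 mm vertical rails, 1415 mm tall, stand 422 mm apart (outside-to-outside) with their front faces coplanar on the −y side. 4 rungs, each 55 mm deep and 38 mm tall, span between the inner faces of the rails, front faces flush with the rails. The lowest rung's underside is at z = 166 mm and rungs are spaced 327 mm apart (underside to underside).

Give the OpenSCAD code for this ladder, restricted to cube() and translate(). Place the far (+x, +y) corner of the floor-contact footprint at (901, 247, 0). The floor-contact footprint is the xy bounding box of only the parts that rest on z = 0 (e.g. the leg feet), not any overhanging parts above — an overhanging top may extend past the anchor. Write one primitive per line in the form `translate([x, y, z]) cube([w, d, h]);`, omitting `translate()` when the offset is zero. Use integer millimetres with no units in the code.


translate([479, 192, 0]) cube([46, 55, 1415]);
translate([855, 192, 0]) cube([46, 55, 1415]);
translate([525, 192, 166]) cube([330, 55, 38]);
translate([525, 192, 493]) cube([330, 55, 38]);
translate([525, 192, 820]) cube([330, 55, 38]);
translate([525, 192, 1147]) cube([330, 55, 38]);


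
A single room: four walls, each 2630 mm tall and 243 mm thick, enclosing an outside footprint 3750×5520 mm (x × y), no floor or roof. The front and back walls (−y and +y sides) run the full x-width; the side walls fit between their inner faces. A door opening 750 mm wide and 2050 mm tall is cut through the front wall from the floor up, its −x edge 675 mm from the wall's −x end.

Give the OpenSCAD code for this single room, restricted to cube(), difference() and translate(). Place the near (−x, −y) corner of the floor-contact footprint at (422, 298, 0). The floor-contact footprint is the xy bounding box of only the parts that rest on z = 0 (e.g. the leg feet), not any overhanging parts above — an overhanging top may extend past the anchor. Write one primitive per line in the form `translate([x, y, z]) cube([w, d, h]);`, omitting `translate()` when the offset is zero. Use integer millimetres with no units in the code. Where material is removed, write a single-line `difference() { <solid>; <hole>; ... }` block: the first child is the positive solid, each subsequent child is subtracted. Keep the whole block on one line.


difference() { translate([422, 298, 0]) cube([3750, 243, 2630]); translate([1097, 298, 0]) cube([750, 243, 2050]); }
translate([422, 5575, 0]) cube([3750, 243, 2630]);
translate([422, 541, 0]) cube([243, 5034, 2630]);
translate([3929, 541, 0]) cube([243, 5034, 2630]);


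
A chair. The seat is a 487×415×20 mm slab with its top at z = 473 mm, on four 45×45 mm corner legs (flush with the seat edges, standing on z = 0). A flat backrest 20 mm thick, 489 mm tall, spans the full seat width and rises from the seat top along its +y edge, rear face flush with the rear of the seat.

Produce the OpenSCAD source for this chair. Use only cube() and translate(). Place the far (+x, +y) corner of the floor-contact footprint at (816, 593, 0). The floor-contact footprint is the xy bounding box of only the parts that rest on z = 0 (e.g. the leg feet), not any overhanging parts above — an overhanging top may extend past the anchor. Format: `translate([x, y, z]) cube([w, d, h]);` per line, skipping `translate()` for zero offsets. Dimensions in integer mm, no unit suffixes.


translate([329, 178, 453]) cube([487, 415, 20]);
translate([329, 178, 0]) cube([45, 45, 453]);
translate([771, 178, 0]) cube([45, 45, 453]);
translate([329, 548, 0]) cube([45, 45, 453]);
translate([771, 548, 0]) cube([45, 45, 453]);
translate([329, 573, 473]) cube([487, 20, 489]);


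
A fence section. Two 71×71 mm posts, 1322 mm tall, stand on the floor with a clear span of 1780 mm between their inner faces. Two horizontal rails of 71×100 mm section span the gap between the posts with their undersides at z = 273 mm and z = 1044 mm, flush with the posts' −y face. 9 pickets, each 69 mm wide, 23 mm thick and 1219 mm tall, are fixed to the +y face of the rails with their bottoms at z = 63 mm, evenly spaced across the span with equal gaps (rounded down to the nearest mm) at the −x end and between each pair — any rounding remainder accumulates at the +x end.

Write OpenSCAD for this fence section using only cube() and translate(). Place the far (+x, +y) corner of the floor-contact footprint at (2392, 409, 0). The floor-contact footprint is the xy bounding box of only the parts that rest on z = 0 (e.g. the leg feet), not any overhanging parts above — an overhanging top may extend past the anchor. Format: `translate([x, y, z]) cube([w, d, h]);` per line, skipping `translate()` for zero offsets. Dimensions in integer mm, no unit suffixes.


translate([470, 338, 0]) cube([71, 71, 1322]);
translate([2321, 338, 0]) cube([71, 71, 1322]);
translate([541, 338, 273]) cube([1780, 71, 100]);
translate([541, 338, 1044]) cube([1780, 71, 100]);
translate([656, 409, 63]) cube([69, 23, 1219]);
translate([840, 409, 63]) cube([69, 23, 1219]);
translate([1024, 409, 63]) cube([69, 23, 1219]);
translate([1208, 409, 63]) cube([69, 23, 1219]);
translate([1392, 409, 63]) cube([69, 23, 1219]);
translate([1576, 409, 63]) cube([69, 23, 1219]);
translate([1760, 409, 63]) cube([69, 23, 1219]);
translate([1944, 409, 63]) cube([69, 23, 1219]);
translate([2128, 409, 63]) cube([69, 23, 1219]);


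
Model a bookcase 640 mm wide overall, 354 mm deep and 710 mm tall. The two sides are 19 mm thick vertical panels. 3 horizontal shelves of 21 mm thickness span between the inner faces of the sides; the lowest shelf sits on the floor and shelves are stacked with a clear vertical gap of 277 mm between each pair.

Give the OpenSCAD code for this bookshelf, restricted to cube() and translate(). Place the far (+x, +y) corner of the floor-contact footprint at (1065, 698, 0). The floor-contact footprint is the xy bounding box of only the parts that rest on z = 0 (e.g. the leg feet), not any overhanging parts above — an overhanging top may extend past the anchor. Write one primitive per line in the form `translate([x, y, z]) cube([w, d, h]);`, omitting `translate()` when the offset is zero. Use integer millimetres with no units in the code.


translate([425, 344, 0]) cube([19, 354, 710]);
translate([1046, 344, 0]) cube([19, 354, 710]);
translate([444, 344, 0]) cube([602, 354, 21]);
translate([444, 344, 298]) cube([602, 354, 21]);
translate([444, 344, 596]) cube([602, 354, 21]);


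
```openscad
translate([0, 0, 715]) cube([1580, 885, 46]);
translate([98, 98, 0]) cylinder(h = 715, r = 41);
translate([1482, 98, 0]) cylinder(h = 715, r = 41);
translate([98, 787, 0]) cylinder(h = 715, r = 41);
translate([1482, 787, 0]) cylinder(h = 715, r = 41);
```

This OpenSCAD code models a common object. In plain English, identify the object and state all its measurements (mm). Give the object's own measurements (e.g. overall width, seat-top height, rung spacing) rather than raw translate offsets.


A table: top 1580 mm (x) × 885 mm (y), 46 mm thick, upper face at z = 761 mm, on four round legs of 82 mm diameter, each leg's bounding box inset 57 mm from the nearest pair of top edges from z = 0 to the bottom of the top.


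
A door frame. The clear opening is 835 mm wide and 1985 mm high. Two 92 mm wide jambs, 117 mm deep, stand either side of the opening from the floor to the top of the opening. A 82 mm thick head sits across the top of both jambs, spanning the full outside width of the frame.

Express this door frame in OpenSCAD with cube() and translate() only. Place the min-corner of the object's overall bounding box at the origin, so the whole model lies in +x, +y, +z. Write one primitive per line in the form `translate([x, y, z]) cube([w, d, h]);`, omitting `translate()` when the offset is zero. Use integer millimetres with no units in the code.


cube([92, 117, 1985]);
translate([927, 0, 0]) cube([92, 117, 1985]);
translate([0, 0, 1985]) cube([1019, 117, 82]);


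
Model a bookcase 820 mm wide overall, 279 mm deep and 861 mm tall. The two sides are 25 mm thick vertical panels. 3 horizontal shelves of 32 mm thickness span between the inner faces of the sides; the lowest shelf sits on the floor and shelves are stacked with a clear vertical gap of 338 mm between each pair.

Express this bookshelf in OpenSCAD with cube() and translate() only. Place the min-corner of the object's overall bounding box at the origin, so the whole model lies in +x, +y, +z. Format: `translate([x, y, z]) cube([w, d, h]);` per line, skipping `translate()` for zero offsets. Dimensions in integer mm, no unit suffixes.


cube([25, 279, 861]);
translate([795, 0, 0]) cube([25, 279, 861]);
translate([25, 0, 0]) cube([770, 279, 32]);
translate([25, 0, 370]) cube([770, 279, 32]);
translate([25, 0, 740]) cube([770, 279, 32]);


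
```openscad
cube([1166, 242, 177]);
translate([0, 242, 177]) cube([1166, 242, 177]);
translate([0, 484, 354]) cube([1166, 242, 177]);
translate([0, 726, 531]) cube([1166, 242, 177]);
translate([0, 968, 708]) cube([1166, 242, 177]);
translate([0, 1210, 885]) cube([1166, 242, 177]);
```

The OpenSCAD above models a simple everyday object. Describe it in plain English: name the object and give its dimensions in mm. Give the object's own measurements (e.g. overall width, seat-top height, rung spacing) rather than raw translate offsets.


A straight staircase of 6 solid steps. Each step is 1166 mm wide (x), 242 mm deep (y, the going) and 177 mm tall (the rise). The first step rests on the floor; each subsequent step sits one going further in +y and one rise higher in +z, directly behind and above the previous step with no overlap.


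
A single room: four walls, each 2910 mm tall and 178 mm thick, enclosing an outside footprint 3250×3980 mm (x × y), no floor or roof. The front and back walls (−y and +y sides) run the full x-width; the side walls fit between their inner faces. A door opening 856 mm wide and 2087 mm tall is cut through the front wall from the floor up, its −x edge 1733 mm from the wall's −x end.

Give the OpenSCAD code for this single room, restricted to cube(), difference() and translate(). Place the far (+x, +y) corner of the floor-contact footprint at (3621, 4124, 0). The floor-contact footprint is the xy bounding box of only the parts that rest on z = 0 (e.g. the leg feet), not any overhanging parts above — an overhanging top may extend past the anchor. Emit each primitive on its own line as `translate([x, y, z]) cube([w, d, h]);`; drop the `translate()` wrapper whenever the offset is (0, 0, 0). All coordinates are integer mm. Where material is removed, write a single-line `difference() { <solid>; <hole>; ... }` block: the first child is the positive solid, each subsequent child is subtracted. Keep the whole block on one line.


difference() { translate([371, 144, 0]) cube([3250, 178, 2910]); translate([2104, 144, 0]) cube([856, 178, 2087]); }
translate([371, 3946, 0]) cube([3250, 178, 2910]);
translate([371, 322, 0]) cube([178, 3624, 2910]);
translate([3443, 322, 0]) cube([178, 3624, 2910]);


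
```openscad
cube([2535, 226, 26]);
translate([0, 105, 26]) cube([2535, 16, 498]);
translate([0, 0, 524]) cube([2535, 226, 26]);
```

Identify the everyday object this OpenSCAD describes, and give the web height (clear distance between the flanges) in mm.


An I-beam. The web height is 498 mm.

Two wide flanges with a thin centred web — an I-beam. Overall 550 mm minus two 26 mm flanges gives a web of 550 − 2·26 = 498 mm.


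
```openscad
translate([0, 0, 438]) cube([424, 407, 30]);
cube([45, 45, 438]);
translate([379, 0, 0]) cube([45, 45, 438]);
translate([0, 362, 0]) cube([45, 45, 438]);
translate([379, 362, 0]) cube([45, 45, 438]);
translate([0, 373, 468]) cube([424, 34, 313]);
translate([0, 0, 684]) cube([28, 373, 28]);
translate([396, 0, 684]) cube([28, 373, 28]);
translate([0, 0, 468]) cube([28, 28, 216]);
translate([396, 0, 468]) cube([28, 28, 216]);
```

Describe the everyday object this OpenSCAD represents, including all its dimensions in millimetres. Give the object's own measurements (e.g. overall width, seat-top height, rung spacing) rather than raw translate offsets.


A chair. The seat is a 424×407×30 mm slab with its top at z = 468 mm, on four 45×45 mm corner legs (flush with the seat edges, standing on z = 0). A flat backrest 34 mm thick, 313 mm tall, spans the full seat width and rises from the seat top along its +y edge, rear face flush with the rear of the seat. Two armrests of 28×28 mm section run along each side from the seat's front edge to the front of the backrest, top faces 244 mm above the seat top and outer faces flush with the seat's x-edges; a 28×28 mm post under the front of each armrest stands on the seat at the front corner.


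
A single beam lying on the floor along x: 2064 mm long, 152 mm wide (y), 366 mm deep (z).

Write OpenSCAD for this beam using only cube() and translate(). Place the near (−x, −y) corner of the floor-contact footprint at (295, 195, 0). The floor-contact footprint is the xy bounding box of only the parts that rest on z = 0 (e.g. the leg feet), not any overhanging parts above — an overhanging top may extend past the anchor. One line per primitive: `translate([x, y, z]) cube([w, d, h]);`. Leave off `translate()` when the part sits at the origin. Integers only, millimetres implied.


translate([295, 195, 0]) cube([2064, 152, 366]);


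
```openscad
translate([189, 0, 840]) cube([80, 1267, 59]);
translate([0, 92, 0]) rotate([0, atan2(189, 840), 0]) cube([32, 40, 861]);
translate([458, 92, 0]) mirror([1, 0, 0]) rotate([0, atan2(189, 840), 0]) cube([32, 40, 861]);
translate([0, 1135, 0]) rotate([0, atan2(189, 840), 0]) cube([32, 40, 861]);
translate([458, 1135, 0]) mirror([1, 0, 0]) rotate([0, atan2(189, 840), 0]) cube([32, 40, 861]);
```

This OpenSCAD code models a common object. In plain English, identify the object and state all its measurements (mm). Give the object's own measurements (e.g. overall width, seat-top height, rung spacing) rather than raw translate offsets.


A sawhorse. A 80×1267×59 mm beam (x, y, z) sits on two A-frame leg pairs. Each pair is two raked legs of 32×40 mm section (40 mm along y) splaying symmetrically in x. Each leg rises 840 mm vertically over 189 mm of horizontal reach and is 861 mm long along its own axis. Every leg's outer bottom edge rests on the floor and its outer top edge meets a bottom edge of the beam — the left legs (tilting toward +x) meet the beam's −x bottom edge, the right legs (their mirror images, tilting toward −x) meet its +x bottom edge — so the leg tops tuck under the beam, the beam's underside is 840 mm above the floor, and the feet are 458 mm apart outside-to-outside with the beam centred between them. The two leg pairs are set in 92 mm from either end of the beam.


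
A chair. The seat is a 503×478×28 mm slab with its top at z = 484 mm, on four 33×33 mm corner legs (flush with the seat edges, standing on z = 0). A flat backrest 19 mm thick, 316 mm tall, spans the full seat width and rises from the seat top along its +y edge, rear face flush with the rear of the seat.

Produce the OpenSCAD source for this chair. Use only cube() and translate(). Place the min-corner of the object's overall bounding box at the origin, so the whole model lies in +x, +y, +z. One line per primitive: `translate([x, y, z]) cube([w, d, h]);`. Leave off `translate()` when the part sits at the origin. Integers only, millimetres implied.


translate([0, 0, 456]) cube([503, 478, 28]);
cube([33, 33, 456]);
translate([470, 0, 0]) cube([33, 33, 456]);
translate([0, 445, 0]) cube([33, 33, 456]);
translate([470, 445, 0]) cube([33, 33, 456]);
translate([0, 459, 484]) cube([503, 19, 316]);


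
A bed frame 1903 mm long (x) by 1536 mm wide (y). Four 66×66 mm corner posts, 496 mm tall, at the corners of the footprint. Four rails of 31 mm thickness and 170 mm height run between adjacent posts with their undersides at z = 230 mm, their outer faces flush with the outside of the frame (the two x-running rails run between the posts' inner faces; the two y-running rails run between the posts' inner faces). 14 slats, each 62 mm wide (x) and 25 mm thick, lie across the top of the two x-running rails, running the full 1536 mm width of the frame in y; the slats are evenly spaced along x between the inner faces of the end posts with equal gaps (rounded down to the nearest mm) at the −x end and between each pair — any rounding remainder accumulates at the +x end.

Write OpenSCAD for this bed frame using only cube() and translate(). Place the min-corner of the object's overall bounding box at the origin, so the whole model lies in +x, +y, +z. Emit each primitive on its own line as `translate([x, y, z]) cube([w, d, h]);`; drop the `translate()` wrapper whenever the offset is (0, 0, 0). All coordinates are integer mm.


cube([66, 66, 496]);
translate([0, 1470, 0]) cube([66, 66, 496]);
translate([1837, 0, 0]) cube([66, 66, 496]);
translate([1837, 1470, 0]) cube([66, 66, 496]);
translate([66, 0, 230]) cube([1771, 31, 170]);
translate([66, 1505, 230]) cube([1771, 31, 170]);
translate([0, 66, 230]) cube([31, 1404, 170]);
translate([1872, 66, 230]) cube([31, 1404, 170]);
translate([126, 0, 400]) cube([62, 1536, 25]);
translate([248, 0, 400]) cube([62, 1536, 25]);
translate([370, 0, 400]) cube([62, 1536, 25]);
translate([492, 0, 400]) cube([62, 1536, 25]);
translate([614, 0, 400]) cube([62, 1536, 25]);
translate([736, 0, 400]) cube([62, 1536, 25]);
translate([858, 0, 400]) cube([62, 1536, 25]);
translate([980, 0, 400]) cube([62, 1536, 25]);
translate([1102, 0, 400]) cube([62, 1536, 25]);
translate([1224, 0, 400]) cube([62, 1536, 25]);
translate([1346, 0, 400]) cube([62, 1536, 25]);
translate([1468, 0, 400]) cube([62, 1536, 25]);
translate([1590, 0, 400]) cube([62, 1536, 25]);
translate([1712, 0, 400]) cube([62, 1536, 25]);


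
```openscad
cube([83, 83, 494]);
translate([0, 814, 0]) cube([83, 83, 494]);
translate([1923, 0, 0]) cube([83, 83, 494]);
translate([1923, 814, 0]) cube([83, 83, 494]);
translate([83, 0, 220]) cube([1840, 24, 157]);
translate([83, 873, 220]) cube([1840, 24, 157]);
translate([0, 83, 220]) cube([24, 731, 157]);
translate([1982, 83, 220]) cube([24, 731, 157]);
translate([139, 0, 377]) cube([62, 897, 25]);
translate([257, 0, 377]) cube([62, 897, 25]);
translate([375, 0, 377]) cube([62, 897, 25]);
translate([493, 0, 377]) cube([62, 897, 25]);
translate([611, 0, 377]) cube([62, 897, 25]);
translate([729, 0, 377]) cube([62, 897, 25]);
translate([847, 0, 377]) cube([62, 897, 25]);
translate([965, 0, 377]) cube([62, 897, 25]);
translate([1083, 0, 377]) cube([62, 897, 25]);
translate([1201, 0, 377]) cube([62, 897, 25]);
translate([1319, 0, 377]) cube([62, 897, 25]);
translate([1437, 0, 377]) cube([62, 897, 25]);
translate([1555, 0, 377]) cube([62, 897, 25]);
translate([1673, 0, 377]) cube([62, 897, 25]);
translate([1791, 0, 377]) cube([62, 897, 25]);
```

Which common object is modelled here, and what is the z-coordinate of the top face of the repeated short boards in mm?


A bed frame. The slat-top height is 402 mm.

Four posts, four rails, and a row of slats — a bed frame. Slats sit on the rails at z = 220 + 157 = 377; with slat thickness 25, the top is 402 mm.


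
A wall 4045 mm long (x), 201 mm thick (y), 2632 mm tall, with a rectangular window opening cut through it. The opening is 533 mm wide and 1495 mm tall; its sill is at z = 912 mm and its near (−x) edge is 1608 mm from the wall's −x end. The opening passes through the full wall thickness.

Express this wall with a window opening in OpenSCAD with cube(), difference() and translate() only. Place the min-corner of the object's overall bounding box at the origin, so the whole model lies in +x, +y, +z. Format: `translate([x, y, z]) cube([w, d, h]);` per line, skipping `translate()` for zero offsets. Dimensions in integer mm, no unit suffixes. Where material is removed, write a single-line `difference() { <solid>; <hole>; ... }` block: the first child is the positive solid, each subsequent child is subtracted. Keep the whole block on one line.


difference() { cube([4045, 201, 2632]); translate([1608, 0, 912]) cube([533, 201, 1495]); }


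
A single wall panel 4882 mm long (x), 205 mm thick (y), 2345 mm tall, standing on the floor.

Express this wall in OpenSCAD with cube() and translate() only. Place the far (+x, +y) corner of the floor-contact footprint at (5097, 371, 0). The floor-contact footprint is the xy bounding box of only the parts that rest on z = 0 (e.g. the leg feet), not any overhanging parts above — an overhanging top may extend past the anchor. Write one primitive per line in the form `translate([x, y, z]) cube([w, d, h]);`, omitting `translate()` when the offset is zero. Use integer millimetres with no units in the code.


translate([215, 166, 0]) cube([4882, 205, 2345]);


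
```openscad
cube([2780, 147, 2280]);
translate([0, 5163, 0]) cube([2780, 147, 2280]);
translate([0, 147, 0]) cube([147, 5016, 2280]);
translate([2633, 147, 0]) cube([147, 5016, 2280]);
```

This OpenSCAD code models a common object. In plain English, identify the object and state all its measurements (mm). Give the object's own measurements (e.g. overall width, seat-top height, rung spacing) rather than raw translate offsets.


The wall frame of a small rectangular building: four walls, each 2280 mm tall and 147 mm thick, enclosing a footprint 2780 mm (x) by 5310 mm (y) outside-to-outside, with no floor or roof. The front and back walls (the −y and +y sides) span the full width; the two side walls fit between them.


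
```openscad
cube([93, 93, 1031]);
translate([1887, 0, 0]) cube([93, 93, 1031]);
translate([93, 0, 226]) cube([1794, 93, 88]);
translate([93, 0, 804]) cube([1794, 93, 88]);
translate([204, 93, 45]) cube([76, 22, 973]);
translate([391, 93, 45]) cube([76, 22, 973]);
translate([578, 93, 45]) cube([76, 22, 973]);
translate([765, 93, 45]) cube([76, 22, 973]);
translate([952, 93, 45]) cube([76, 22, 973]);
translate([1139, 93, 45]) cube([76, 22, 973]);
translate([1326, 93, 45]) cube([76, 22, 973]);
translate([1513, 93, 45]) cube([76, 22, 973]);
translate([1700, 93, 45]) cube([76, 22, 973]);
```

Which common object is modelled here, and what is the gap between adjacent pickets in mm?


A fence section. The picket gap is 111 mm.

Two posts, two rails, 9 pickets — a fence section. Span 1794 mm holds 9 pickets of 76 mm with 10 equal gaps: ⌊(1794 − 9·76) / 10⌋ = 111 mm.


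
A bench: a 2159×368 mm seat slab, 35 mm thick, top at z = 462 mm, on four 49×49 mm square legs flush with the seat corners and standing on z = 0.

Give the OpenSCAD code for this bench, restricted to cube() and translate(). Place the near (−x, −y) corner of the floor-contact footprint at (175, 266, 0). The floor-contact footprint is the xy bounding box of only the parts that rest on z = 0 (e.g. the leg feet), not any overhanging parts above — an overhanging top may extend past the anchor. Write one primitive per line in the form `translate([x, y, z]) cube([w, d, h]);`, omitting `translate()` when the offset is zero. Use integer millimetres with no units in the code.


// leg_h = 462 − 35 = 427
translate([175, 266, 427]) cube([2159, 368, 35]);
translate([175, 266, 0]) cube([49, 49, 427]);
translate([175, 585, 0]) cube([49, 49, 427]);
translate([2285, 266, 0]) cube([49, 49, 427]);
translate([2285, 585, 0]) cube([49, 49, 427]);


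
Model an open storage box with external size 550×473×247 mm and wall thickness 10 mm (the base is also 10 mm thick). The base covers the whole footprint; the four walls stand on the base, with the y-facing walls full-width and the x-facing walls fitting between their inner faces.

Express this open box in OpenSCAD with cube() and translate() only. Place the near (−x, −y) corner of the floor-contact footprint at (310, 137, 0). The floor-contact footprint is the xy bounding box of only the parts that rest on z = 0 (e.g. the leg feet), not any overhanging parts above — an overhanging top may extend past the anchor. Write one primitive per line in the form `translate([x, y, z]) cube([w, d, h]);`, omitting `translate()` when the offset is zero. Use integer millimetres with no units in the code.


translate([310, 137, 0]) cube([550, 473, 10]);
translate([310, 137, 10]) cube([550, 10, 237]);
translate([310, 600, 10]) cube([550, 10, 237]);
translate([310, 147, 10]) cube([10, 453, 237]);
translate([850, 147, 10]) cube([10, 453, 237]);


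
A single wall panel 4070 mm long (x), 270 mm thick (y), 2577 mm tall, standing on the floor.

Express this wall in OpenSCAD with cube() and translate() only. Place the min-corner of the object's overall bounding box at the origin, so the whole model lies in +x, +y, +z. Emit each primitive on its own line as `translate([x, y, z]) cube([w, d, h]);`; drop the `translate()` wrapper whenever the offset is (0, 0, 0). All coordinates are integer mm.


cube([4070, 270, 2577]);


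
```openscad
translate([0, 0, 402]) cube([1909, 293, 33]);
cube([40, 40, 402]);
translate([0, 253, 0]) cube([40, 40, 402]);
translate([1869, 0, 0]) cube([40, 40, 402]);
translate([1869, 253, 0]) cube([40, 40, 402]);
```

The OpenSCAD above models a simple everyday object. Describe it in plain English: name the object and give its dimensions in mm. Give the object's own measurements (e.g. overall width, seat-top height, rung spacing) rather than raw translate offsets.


A bench: a 1909×293 mm seat slab, 33 mm thick, top at z = 435 mm, on four 40×40 mm square legs flush with the seat corners and standing on z = 0.


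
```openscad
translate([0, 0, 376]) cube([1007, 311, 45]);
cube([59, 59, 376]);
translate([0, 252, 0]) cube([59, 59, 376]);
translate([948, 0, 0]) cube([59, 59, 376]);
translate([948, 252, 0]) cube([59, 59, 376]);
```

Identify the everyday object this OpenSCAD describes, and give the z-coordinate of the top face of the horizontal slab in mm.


A bench. The seat-top height is 421 mm.

A long slab on four corner posts — a bench. The slab sits at z = 376 with thickness 45, so the top is 376 + 45 = 421 mm.


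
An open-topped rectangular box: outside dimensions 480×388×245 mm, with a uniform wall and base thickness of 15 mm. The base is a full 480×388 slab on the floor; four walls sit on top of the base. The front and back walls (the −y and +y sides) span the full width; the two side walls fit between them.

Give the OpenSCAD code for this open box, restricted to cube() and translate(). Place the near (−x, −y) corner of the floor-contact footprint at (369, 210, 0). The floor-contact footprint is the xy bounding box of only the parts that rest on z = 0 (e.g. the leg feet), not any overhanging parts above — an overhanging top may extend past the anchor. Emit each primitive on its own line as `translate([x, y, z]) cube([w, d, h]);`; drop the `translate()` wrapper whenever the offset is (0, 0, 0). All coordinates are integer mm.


translate([369, 210, 0]) cube([480, 388, 15]);
translate([369, 210, 15]) cube([480, 15, 230]);
translate([369, 583, 15]) cube([480, 15, 230]);
translate([369, 225, 15]) cube([15, 358, 230]);
translate([834, 225, 15]) cube([15, 358, 230]);


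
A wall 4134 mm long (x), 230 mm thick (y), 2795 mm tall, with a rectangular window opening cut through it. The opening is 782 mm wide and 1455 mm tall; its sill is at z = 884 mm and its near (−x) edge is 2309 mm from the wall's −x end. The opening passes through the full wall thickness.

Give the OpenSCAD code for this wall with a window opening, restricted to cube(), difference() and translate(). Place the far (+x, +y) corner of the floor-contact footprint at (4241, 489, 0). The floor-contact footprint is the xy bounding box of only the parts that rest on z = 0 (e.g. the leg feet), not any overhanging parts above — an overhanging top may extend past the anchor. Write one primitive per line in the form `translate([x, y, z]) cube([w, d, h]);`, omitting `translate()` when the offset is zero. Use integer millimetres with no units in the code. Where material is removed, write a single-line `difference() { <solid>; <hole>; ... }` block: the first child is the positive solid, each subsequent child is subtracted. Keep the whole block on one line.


difference() { translate([107, 259, 0]) cube([4134, 230, 2795]); translate([2416, 259, 884]) cube([782, 230, 1455]); }


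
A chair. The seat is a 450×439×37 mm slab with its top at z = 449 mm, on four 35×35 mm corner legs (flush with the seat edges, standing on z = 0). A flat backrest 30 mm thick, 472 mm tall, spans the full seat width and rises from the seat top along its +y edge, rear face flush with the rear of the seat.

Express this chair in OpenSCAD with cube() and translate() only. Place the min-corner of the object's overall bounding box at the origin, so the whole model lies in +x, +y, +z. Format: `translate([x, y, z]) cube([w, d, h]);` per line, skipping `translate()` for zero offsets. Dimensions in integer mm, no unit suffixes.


translate([0, 0, 412]) cube([450, 439, 37]);
cube([35, 35, 412]);
translate([415, 0, 0]) cube([35, 35, 412]);
translate([0, 404, 0]) cube([35, 35, 412]);
translate([415, 404, 0]) cube([35, 35, 412]);
translate([0, 409, 449]) cube([450, 30, 472]);
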